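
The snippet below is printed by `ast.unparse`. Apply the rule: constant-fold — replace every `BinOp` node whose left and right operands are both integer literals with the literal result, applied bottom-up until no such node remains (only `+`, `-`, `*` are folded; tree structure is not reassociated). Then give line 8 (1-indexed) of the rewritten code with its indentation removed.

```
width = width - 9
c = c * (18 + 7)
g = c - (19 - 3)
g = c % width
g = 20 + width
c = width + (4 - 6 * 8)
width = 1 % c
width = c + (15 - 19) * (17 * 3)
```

Transformed code:
width = width - 9
c = c * 25
g = c - 16
g = c % width
g = 20 + width
c = width + -44
width = 1 % c
width = c + -204

width = c + -204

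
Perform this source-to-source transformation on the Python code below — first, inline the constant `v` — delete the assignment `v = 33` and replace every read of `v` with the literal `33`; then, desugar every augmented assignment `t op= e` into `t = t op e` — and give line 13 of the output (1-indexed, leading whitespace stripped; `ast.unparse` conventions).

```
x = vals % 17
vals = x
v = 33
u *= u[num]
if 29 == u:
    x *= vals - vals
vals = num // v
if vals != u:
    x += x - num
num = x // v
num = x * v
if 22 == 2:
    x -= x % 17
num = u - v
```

num = u - 33

Transformed code:
x = vals % 17
vals = x
u = u * u[num]
if 29 == u:
    x = x * (vals - vals)
vals = num // 33
if vals != u:
    x = x + (x - num)
num = x // 33
num = x * 33
if 22 == 2:
    x = x - x % 17
num = u - 33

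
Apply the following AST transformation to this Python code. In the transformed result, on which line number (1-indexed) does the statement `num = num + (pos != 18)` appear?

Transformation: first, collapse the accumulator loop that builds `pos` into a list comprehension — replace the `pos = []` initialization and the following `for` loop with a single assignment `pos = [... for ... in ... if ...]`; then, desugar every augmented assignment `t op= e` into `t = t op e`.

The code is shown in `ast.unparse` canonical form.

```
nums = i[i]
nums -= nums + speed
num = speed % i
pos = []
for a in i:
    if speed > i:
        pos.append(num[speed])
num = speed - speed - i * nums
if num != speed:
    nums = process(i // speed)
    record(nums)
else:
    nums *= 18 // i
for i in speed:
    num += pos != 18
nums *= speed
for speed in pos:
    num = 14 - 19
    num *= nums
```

12

Transformed code:
nums = i[i]
nums = nums - (nums + speed)
num = speed % i
pos = [num[speed] for a in i if speed > i]
num = speed - speed - i * nums
if num != speed:
    nums = process(i // speed)
    record(nums)
else:
    nums = nums * (18 // i)
for i in speed:
    num = num + (pos != 18)
nums = nums * speed
for speed in pos:
    num = 14 - 19
    num = num * nums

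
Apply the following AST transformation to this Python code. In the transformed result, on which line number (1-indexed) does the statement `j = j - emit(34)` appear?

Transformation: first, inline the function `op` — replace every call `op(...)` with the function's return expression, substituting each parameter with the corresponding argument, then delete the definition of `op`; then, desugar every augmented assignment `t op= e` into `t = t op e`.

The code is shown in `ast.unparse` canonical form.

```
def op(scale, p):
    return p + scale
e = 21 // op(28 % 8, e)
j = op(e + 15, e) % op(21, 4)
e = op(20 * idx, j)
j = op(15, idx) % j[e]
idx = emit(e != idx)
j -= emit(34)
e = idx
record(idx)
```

6

Transformed code:
e = 21 // (e + 28 % 8)
j = (e + (e + 15)) % (4 + 21)
e = j + 20 * idx
j = (idx + 15) % j[e]
idx = emit(e != idx)
j = j - emit(34)
e = idx
record(idx)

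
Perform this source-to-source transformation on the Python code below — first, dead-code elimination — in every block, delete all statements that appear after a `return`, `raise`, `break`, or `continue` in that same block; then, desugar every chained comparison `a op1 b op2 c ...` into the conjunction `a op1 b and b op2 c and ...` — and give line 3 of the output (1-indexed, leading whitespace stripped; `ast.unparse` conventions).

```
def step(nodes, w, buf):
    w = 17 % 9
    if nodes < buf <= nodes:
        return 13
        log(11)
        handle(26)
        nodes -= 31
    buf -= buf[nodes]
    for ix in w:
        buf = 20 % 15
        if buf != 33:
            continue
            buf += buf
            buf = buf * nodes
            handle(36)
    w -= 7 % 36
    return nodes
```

Transformed code:
def step(nodes, w, buf):
    w = 17 % 9
    if nodes < buf and buf <= nodes:
        return 13
    buf -= buf[nodes]
    for ix in w:
        buf = 20 % 15
        if buf != 33:
            continue
    w -= 7 % 36
    return nodes

if nodes < buf and buf <= nodes:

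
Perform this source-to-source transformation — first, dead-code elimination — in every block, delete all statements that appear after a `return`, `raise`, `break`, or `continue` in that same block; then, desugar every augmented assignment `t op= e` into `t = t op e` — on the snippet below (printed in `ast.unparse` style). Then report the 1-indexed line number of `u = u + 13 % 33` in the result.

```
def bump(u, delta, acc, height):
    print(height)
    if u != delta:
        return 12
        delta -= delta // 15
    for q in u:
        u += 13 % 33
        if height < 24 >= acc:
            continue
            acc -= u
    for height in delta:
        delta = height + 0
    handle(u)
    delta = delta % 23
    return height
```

Transformed code:
def bump(u, delta, acc, height):
    print(height)
    if u != delta:
        return 12
    for q in u:
        u = u + 13 % 33
        if height < 24 >= acc:
            continue
    for height in delta:
        delta = height + 0
    handle(u)
    delta = delta % 23
    return height

6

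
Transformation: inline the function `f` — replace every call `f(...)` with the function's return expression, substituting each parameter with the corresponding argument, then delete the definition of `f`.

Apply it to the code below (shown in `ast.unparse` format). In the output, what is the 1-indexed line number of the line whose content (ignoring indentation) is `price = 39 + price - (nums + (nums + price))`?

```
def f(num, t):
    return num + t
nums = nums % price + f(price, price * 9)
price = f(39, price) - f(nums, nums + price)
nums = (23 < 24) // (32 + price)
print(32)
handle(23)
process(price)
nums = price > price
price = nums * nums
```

Transformed code:
nums = nums % price + (price + price * 9)
price = 39 + price - (nums + (nums + price))
nums = (23 < 24) // (32 + price)
print(32)
handle(23)
process(price)
nums = price > price
price = nums * nums

2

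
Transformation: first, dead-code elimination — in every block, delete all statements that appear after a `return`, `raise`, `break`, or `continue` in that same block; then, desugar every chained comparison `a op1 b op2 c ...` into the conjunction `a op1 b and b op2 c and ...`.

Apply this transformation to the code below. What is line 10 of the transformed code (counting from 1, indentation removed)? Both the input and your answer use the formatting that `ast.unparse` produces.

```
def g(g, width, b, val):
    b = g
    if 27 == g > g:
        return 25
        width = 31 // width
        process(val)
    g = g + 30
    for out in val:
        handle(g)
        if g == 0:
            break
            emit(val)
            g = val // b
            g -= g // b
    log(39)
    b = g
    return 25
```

log(39)

Transformed code:
def g(g, width, b, val):
    b = g
    if 27 == g and g > g:
        return 25
    g = g + 30
    for out in val:
        handle(g)
        if g == 0:
            break
    log(39)
    b = g
    return 25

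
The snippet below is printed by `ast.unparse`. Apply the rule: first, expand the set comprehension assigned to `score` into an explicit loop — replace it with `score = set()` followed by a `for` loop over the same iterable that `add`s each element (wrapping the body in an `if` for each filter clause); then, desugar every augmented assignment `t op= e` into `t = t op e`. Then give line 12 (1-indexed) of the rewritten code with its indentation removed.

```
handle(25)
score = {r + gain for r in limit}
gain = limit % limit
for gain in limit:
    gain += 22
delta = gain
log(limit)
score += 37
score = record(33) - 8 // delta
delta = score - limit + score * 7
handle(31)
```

delta = score - limit + score * 7

Transformed code:
handle(25)
score = set()
for r in limit:
    score.add(r + gain)
gain = limit % limit
for gain in limit:
    gain = gain + 22
delta = gain
log(limit)
score = score + 37
score = record(33) - 8 // delta
delta = score - limit + score * 7
handle(31)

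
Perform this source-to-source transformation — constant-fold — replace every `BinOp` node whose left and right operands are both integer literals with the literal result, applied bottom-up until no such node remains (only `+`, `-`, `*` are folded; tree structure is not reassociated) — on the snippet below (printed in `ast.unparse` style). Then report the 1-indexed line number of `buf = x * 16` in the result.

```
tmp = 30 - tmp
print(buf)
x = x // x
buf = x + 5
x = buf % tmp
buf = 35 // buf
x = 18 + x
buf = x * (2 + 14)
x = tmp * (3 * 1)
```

Transformed code:
tmp = 30 - tmp
print(buf)
x = x // x
buf = x + 5
x = buf % tmp
buf = 35 // buf
x = 18 + x
buf = x * 16
x = tmp * 3

8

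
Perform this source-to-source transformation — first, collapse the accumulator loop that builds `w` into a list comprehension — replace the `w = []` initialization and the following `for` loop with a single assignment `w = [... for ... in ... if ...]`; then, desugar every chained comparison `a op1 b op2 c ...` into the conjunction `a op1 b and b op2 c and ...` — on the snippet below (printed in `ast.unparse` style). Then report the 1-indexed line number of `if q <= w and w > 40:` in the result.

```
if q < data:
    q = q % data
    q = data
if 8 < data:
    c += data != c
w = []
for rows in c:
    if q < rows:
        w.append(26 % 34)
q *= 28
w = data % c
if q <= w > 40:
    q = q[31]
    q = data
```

9

Transformed code:
if q < data:
    q = q % data
    q = data
if 8 < data:
    c += data != c
w = [26 % 34 for rows in c if q < rows]
q *= 28
w = data % c
if q <= w and w > 40:
    q = q[31]
    q = data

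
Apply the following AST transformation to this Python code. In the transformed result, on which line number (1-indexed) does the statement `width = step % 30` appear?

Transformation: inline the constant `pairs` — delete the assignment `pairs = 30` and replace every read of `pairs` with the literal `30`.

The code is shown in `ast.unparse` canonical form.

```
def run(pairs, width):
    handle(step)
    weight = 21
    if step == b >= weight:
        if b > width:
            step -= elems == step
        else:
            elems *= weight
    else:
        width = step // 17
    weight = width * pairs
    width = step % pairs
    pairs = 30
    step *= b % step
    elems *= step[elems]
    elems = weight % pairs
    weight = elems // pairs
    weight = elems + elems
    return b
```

12

Transformed code:
def run(pairs, width):
    handle(step)
    weight = 21
    if step == b >= weight:
        if b > width:
            step -= elems == step
        else:
            elems *= weight
    else:
        width = step // 17
    weight = width * 30
    width = step % 30
    step *= b % step
    elems *= step[elems]
    elems = weight % 30
    weight = elems // 30
    weight = elems + elems
    return b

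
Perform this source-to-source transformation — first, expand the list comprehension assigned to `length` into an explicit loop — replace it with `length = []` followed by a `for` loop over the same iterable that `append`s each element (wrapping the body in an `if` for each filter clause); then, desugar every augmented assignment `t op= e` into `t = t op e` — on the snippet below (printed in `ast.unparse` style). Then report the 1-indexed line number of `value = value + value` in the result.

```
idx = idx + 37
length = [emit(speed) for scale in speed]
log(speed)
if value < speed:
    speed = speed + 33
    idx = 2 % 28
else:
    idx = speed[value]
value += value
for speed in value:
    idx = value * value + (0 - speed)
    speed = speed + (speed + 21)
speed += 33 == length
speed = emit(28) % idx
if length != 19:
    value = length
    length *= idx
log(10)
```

11

Transformed code:
idx = idx + 37
length = []
for scale in speed:
    length.append(emit(speed))
log(speed)
if value < speed:
    speed = speed + 33
    idx = 2 % 28
else:
    idx = speed[value]
value = value + value
for speed in value:
    idx = value * value + (0 - speed)
    speed = speed + (speed + 21)
speed = speed + (33 == length)
speed = emit(28) % idx
if length != 19:
    value = length
    length = length * idx
log(10)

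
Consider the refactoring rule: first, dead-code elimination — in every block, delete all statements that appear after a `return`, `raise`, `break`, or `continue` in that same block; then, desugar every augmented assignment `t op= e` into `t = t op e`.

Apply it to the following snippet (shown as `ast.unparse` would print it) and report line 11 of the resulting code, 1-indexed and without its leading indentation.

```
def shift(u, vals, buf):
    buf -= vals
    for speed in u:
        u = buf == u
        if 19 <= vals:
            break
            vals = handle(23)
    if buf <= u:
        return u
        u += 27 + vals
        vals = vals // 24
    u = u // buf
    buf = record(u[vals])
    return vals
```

Transformed code:
def shift(u, vals, buf):
    buf = buf - vals
    for speed in u:
        u = buf == u
        if 19 <= vals:
            break
    if buf <= u:
        return u
    u = u // buf
    buf = record(u[vals])
    return vals

return vals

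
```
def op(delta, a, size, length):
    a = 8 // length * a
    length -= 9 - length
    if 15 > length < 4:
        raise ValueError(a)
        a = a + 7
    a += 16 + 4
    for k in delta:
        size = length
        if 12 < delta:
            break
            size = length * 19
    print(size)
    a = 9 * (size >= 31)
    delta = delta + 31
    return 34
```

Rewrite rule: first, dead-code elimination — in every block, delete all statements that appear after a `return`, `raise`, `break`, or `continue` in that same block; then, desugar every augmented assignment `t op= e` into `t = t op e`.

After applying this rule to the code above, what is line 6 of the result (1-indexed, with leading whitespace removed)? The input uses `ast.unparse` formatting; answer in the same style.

a = a + (16 + 4)

Transformed code:
def op(delta, a, size, length):
    a = 8 // length * a
    length = length - (9 - length)
    if 15 > length < 4:
        raise ValueError(a)
    a = a + (16 + 4)
    for k in delta:
        size = length
        if 12 < delta:
            break
    print(size)
    a = 9 * (size >= 31)
    delta = delta + 31
    return 34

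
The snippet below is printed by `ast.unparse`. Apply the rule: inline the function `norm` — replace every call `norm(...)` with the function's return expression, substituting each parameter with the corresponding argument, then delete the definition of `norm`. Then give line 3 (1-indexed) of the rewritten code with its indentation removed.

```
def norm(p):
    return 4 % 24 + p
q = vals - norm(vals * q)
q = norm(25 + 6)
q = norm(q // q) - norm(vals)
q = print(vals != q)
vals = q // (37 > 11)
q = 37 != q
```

Transformed code:
q = vals - (4 % 24 + vals * q)
q = 4 % 24 + (25 + 6)
q = 4 % 24 + q // q - (4 % 24 + vals)
q = print(vals != q)
vals = q // (37 > 11)
q = 37 != q

q = 4 % 24 + q // q - (4 % 24 + vals)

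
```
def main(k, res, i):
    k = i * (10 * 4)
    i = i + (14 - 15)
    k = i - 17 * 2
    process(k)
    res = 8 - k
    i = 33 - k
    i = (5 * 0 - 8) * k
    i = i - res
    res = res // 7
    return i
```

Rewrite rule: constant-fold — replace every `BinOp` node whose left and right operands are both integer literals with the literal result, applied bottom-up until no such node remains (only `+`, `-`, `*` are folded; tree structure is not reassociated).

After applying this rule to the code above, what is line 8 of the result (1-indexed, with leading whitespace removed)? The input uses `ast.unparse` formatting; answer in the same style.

i = -8 * k

Transformed code:
def main(k, res, i):
    k = i * 40
    i = i + -1
    k = i - 34
    process(k)
    res = 8 - k
    i = 33 - k
    i = -8 * k
    i = i - res
    res = res // 7
    return i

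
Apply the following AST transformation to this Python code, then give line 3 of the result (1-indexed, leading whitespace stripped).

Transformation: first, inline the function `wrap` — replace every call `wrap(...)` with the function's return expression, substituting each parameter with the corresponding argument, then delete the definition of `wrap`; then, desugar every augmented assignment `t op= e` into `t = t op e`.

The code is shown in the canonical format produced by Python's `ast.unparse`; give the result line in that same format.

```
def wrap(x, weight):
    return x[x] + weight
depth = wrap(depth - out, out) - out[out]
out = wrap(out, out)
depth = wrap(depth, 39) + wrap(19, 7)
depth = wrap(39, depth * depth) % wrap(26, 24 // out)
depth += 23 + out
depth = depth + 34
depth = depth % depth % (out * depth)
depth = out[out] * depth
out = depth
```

Transformed code:
depth = (depth - out)[depth - out] + out - out[out]
out = out[out] + out
depth = depth[depth] + 39 + (19[19] + 7)
depth = (39[39] + depth * depth) % (26[26] + 24 // out)
depth = depth + (23 + out)
depth = depth + 34
depth = depth % depth % (out * depth)
depth = out[out] * depth
out = depth

depth = depth[depth] + 39 + (19[19] + 7)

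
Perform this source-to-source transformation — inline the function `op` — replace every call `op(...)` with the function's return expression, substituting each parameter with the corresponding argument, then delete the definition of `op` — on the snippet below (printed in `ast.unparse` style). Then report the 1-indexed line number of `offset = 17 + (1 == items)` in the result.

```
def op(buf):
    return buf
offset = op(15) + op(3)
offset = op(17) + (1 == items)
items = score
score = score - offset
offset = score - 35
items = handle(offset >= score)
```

2

Transformed code:
offset = 15 + 3
offset = 17 + (1 == items)
items = score
score = score - offset
offset = score - 35
items = handle(offset >= score)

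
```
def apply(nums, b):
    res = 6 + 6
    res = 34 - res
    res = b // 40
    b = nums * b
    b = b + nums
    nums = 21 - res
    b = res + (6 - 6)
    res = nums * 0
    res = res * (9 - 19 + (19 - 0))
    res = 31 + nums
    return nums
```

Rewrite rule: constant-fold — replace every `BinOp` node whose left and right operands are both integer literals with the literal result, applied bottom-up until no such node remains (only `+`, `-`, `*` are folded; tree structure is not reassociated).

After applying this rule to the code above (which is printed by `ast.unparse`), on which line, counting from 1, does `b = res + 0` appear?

Transformed code:
def apply(nums, b):
    res = 12
    res = 34 - res
    res = b // 40
    b = nums * b
    b = b + nums
    nums = 21 - res
    b = res + 0
    res = nums * 0
    res = res * 9
    res = 31 + nums
    return nums

8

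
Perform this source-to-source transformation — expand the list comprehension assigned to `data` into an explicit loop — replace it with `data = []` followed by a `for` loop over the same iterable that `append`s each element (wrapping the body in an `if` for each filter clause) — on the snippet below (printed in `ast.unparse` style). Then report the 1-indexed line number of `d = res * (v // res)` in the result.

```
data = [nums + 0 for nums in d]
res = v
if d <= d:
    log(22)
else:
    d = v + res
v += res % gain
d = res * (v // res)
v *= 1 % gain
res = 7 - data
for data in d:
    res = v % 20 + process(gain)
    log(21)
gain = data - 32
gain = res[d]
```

Transformed code:
data = []
for nums in d:
    data.append(nums + 0)
res = v
if d <= d:
    log(22)
else:
    d = v + res
v += res % gain
d = res * (v // res)
v *= 1 % gain
res = 7 - data
for data in d:
    res = v % 20 + process(gain)
    log(21)
gain = data - 32
gain = res[d]

10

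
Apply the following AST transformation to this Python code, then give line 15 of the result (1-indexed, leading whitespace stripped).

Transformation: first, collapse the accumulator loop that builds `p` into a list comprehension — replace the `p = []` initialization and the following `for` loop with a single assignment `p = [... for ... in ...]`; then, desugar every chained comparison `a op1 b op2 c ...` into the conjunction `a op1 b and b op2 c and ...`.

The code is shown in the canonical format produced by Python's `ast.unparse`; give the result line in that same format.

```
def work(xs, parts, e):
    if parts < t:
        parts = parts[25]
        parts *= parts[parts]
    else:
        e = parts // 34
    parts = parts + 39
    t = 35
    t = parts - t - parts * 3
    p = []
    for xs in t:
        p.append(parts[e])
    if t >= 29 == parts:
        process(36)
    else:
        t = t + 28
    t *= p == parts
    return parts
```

t *= p == parts

Transformed code:
def work(xs, parts, e):
    if parts < t:
        parts = parts[25]
        parts *= parts[parts]
    else:
        e = parts // 34
    parts = parts + 39
    t = 35
    t = parts - t - parts * 3
    p = [parts[e] for xs in t]
    if t >= 29 and 29 == parts:
        process(36)
    else:
        t = t + 28
    t *= p == parts
    return parts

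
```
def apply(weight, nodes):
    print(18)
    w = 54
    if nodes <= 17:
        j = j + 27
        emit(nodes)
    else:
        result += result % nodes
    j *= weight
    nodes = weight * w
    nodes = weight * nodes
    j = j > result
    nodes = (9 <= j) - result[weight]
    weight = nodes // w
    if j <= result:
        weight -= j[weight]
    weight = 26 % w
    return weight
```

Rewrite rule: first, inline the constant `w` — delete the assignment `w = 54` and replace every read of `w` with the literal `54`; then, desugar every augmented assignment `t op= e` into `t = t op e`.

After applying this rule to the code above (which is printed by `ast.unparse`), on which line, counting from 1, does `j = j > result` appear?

11

Transformed code:
def apply(weight, nodes):
    print(18)
    if nodes <= 17:
        j = j + 27
        emit(nodes)
    else:
        result = result + result % nodes
    j = j * weight
    nodes = weight * 54
    nodes = weight * nodes
    j = j > result
    nodes = (9 <= j) - result[weight]
    weight = nodes // 54
    if j <= result:
        weight = weight - j[weight]
    weight = 26 % 54
    return weight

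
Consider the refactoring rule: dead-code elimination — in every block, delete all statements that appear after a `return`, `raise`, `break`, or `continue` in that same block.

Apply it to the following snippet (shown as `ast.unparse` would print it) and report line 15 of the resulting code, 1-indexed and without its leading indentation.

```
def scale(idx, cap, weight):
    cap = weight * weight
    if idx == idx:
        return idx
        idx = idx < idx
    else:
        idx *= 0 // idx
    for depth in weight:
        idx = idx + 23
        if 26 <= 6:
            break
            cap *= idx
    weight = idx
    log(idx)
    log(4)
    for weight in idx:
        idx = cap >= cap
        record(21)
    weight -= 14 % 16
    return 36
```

Transformed code:
def scale(idx, cap, weight):
    cap = weight * weight
    if idx == idx:
        return idx
    else:
        idx *= 0 // idx
    for depth in weight:
        idx = idx + 23
        if 26 <= 6:
            break
    weight = idx
    log(idx)
    log(4)
    for weight in idx:
        idx = cap >= cap
        record(21)
    weight -= 14 % 16
    return 36

idx = cap >= cap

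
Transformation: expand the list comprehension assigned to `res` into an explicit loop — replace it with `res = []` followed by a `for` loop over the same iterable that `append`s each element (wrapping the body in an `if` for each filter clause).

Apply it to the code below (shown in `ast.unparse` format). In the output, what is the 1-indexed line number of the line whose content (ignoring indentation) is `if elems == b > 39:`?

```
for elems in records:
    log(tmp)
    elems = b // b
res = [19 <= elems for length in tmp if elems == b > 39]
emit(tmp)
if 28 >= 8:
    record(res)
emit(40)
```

Transformed code:
for elems in records:
    log(tmp)
    elems = b // b
res = []
for length in tmp:
    if elems == b > 39:
        res.append(19 <= elems)
emit(tmp)
if 28 >= 8:
    record(res)
emit(40)

6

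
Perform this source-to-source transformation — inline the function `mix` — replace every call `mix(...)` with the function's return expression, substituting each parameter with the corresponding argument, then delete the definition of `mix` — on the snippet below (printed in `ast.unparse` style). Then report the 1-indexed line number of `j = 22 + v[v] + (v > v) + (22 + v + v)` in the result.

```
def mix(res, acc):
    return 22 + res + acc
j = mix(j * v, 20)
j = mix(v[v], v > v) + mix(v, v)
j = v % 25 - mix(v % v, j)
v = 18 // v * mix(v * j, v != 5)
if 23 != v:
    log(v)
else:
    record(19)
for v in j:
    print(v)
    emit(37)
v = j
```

2

Transformed code:
j = 22 + j * v + 20
j = 22 + v[v] + (v > v) + (22 + v + v)
j = v % 25 - (22 + v % v + j)
v = 18 // v * (22 + v * j + (v != 5))
if 23 != v:
    log(v)
else:
    record(19)
for v in j:
    print(v)
    emit(37)
v = j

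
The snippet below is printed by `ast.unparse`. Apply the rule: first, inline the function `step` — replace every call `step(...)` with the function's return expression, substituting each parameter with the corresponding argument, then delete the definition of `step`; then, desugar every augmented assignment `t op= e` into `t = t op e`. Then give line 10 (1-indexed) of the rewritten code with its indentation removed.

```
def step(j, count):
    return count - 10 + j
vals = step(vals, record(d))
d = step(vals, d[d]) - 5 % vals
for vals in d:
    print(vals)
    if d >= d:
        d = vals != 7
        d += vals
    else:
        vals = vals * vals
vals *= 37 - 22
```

vals = vals * (37 - 22)

Transformed code:
vals = record(d) - 10 + vals
d = d[d] - 10 + vals - 5 % vals
for vals in d:
    print(vals)
    if d >= d:
        d = vals != 7
        d = d + vals
    else:
        vals = vals * vals
vals = vals * (37 - 22)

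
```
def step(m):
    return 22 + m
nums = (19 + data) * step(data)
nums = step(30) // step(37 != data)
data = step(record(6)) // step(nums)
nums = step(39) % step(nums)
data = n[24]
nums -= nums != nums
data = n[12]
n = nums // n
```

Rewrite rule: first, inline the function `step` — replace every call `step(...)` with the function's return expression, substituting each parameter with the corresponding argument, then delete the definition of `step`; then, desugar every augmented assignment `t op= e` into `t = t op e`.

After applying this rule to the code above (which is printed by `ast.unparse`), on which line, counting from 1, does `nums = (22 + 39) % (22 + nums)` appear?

4

Transformed code:
nums = (19 + data) * (22 + data)
nums = (22 + 30) // (22 + (37 != data))
data = (22 + record(6)) // (22 + nums)
nums = (22 + 39) % (22 + nums)
data = n[24]
nums = nums - (nums != nums)
data = n[12]
n = nums // n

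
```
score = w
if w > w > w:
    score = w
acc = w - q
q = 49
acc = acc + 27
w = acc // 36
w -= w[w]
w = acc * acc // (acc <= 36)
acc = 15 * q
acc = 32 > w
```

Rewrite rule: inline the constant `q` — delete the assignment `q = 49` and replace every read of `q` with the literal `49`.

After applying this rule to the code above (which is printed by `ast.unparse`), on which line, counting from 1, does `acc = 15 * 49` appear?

Transformed code:
score = w
if w > w > w:
    score = w
acc = w - 49
acc = acc + 27
w = acc // 36
w -= w[w]
w = acc * acc // (acc <= 36)
acc = 15 * 49
acc = 32 > w

9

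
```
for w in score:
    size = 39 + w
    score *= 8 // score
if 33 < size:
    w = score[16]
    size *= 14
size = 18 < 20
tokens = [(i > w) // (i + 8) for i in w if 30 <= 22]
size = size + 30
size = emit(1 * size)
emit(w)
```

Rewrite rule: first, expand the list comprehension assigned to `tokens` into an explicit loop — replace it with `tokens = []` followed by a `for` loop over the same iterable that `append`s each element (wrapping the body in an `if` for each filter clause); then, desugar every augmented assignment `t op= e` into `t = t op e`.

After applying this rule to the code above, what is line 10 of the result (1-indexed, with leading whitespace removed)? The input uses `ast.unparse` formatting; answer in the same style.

if 30 <= 22:

Transformed code:
for w in score:
    size = 39 + w
    score = score * (8 // score)
if 33 < size:
    w = score[16]
    size = size * 14
size = 18 < 20
tokens = []
for i in w:
    if 30 <= 22:
        tokens.append((i > w) // (i + 8))
size = size + 30
size = emit(1 * size)
emit(w)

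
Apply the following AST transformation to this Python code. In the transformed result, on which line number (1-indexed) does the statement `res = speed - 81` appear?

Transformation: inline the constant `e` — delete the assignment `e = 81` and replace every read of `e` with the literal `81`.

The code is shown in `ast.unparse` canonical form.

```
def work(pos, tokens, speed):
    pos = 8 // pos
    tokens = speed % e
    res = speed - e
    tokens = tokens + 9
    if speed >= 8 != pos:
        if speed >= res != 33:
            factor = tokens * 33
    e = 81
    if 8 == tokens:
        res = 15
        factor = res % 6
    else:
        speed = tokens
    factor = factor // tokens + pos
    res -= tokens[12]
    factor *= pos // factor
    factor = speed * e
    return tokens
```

4

Transformed code:
def work(pos, tokens, speed):
    pos = 8 // pos
    tokens = speed % 81
    res = speed - 81
    tokens = tokens + 9
    if speed >= 8 != pos:
        if speed >= res != 33:
            factor = tokens * 33
    if 8 == tokens:
        res = 15
        factor = res % 6
    else:
        speed = tokens
    factor = factor // tokens + pos
    res -= tokens[12]
    factor *= pos // factor
    factor = speed * 81
    return tokens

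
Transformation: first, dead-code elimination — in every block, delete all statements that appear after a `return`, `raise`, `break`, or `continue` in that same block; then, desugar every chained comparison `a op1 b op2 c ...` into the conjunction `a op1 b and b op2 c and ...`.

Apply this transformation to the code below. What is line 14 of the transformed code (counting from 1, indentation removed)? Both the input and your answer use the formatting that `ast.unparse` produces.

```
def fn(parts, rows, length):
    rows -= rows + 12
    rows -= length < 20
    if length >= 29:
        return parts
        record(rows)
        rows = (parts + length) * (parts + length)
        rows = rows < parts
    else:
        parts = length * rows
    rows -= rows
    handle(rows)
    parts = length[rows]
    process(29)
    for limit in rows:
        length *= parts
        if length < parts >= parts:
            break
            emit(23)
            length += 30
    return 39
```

if length < parts and parts >= parts:

Transformed code:
def fn(parts, rows, length):
    rows -= rows + 12
    rows -= length < 20
    if length >= 29:
        return parts
    else:
        parts = length * rows
    rows -= rows
    handle(rows)
    parts = length[rows]
    process(29)
    for limit in rows:
        length *= parts
        if length < parts and parts >= parts:
            break
    return 39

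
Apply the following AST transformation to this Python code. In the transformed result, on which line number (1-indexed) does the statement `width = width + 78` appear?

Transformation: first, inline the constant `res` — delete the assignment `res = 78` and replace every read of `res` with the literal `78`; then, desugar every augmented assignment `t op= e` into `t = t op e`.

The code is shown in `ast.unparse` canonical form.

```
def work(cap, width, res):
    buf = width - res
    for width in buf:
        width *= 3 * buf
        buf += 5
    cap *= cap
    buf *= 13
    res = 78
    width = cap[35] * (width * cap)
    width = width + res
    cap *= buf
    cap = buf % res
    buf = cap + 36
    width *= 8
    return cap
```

Transformed code:
def work(cap, width, res):
    buf = width - 78
    for width in buf:
        width = width * (3 * buf)
        buf = buf + 5
    cap = cap * cap
    buf = buf * 13
    width = cap[35] * (width * cap)
    width = width + 78
    cap = cap * buf
    cap = buf % 78
    buf = cap + 36
    width = width * 8
    return cap

9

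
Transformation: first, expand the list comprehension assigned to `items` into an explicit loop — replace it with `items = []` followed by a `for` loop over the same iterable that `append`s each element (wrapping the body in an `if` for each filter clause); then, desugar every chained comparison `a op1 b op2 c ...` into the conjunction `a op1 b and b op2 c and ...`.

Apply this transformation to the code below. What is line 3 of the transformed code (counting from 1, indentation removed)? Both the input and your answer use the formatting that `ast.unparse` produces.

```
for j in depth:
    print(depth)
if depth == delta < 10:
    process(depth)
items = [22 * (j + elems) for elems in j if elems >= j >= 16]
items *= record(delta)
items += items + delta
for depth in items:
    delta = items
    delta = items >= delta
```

if depth == delta and delta < 10:

Transformed code:
for j in depth:
    print(depth)
if depth == delta and delta < 10:
    process(depth)
items = []
for elems in j:
    if elems >= j and j >= 16:
        items.append(22 * (j + elems))
items *= record(delta)
items += items + delta
for depth in items:
    delta = items
    delta = items >= delta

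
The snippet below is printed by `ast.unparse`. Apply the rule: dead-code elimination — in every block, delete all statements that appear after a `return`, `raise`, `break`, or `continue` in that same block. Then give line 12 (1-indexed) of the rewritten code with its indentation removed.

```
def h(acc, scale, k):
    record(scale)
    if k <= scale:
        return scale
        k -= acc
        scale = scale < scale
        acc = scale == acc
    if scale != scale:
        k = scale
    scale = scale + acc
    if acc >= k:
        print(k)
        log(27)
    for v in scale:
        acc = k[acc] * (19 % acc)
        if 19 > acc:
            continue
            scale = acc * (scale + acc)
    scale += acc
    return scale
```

acc = k[acc] * (19 % acc)

Transformed code:
def h(acc, scale, k):
    record(scale)
    if k <= scale:
        return scale
    if scale != scale:
        k = scale
    scale = scale + acc
    if acc >= k:
        print(k)
        log(27)
    for v in scale:
        acc = k[acc] * (19 % acc)
        if 19 > acc:
            continue
    scale += acc
    return scale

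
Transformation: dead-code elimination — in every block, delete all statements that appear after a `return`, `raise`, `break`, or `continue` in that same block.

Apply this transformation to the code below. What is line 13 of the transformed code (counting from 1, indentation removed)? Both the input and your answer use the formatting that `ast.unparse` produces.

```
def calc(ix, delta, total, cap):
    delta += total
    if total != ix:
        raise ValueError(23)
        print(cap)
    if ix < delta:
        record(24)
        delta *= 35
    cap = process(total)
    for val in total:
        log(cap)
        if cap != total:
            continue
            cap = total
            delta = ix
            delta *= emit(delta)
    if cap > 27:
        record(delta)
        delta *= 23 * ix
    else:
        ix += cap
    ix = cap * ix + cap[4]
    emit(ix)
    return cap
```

if cap > 27:

Transformed code:
def calc(ix, delta, total, cap):
    delta += total
    if total != ix:
        raise ValueError(23)
    if ix < delta:
        record(24)
        delta *= 35
    cap = process(total)
    for val in total:
        log(cap)
        if cap != total:
            continue
    if cap > 27:
        record(delta)
        delta *= 23 * ix
    else:
        ix += cap
    ix = cap * ix + cap[4]
    emit(ix)
    return cap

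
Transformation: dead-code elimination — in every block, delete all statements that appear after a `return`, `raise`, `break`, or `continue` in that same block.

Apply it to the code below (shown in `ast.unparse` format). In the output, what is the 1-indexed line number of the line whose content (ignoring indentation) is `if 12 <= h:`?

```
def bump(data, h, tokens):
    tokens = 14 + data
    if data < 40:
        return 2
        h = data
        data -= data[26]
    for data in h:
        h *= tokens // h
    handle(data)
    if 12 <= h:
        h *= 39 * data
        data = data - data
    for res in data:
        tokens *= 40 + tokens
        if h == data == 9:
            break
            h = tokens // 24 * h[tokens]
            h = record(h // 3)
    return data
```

8

Transformed code:
def bump(data, h, tokens):
    tokens = 14 + data
    if data < 40:
        return 2
    for data in h:
        h *= tokens // h
    handle(data)
    if 12 <= h:
        h *= 39 * data
        data = data - data
    for res in data:
        tokens *= 40 + tokens
        if h == data == 9:
            break
    return data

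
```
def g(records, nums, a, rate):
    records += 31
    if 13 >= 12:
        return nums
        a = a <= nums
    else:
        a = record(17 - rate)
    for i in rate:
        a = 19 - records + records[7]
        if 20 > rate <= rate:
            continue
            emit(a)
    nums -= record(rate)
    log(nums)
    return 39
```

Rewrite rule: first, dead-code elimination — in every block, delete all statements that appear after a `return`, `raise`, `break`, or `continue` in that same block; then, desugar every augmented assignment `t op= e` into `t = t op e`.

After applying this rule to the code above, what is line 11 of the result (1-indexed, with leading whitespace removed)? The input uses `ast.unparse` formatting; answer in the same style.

Transformed code:
def g(records, nums, a, rate):
    records = records + 31
    if 13 >= 12:
        return nums
    else:
        a = record(17 - rate)
    for i in rate:
        a = 19 - records + records[7]
        if 20 > rate <= rate:
            continue
    nums = nums - record(rate)
    log(nums)
    return 39

nums = nums - record(rate)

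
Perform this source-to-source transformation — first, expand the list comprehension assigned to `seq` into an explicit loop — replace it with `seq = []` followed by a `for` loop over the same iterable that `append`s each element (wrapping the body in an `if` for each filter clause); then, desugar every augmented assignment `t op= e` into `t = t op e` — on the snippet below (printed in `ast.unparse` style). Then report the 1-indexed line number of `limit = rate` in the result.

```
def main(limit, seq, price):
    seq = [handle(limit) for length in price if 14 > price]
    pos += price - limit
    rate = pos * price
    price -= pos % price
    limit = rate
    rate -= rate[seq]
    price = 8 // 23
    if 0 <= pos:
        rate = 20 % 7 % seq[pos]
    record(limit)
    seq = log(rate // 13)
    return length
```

Transformed code:
def main(limit, seq, price):
    seq = []
    for length in price:
        if 14 > price:
            seq.append(handle(limit))
    pos = pos + (price - limit)
    rate = pos * price
    price = price - pos % price
    limit = rate
    rate = rate - rate[seq]
    price = 8 // 23
    if 0 <= pos:
        rate = 20 % 7 % seq[pos]
    record(limit)
    seq = log(rate // 13)
    return length

9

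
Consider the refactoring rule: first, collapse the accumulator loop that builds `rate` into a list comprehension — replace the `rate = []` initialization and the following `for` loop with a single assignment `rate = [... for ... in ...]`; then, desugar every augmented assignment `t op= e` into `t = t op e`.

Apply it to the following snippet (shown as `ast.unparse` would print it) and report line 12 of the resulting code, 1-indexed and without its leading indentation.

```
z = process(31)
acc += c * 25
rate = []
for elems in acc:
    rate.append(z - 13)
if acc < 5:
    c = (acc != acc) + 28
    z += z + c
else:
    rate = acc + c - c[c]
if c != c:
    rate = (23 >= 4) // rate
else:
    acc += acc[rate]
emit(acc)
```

acc = acc + acc[rate]

Transformed code:
z = process(31)
acc = acc + c * 25
rate = [z - 13 for elems in acc]
if acc < 5:
    c = (acc != acc) + 28
    z = z + (z + c)
else:
    rate = acc + c - c[c]
if c != c:
    rate = (23 >= 4) // rate
else:
    acc = acc + acc[rate]
emit(acc)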